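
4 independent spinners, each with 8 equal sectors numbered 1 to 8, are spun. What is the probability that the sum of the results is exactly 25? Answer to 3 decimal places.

There are 8^4 = 4096 equally likely outcomes.
The number of ordered 4-tuples from {1,…,8} summing to 25 is 120.
P(sum = 25) = 120/4096 = 15/512 ≈ 0.029.

0.029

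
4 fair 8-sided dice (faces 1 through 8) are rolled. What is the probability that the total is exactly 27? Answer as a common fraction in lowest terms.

7/512

There are 8^4 = 4096 equally likely outcomes.
The number of ordered 4-tuples from {1,…,8} summing to 27 is 56.
P(sum = 27) = 56/4096 = 7/512.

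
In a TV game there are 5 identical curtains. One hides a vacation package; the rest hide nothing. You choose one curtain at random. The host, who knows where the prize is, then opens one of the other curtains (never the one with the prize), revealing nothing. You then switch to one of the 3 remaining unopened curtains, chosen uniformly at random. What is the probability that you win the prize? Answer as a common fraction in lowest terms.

4/15

Your original curtain holds the prize with probability 1/5, so the other 4 collectively hold it with probability 4/5.
The host can always find an empty curtain to open, so this doesn't change that 4/5; it is now spread over the 3 remaining unopened curtains.
P(win by switching) = (4/5) · (1/3) = 4/15.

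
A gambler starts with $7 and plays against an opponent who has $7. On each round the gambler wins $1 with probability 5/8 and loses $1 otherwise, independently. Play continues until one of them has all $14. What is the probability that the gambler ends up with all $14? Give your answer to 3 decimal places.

Let r = q/p = (3/8)/(5/8) = 3/5. The recurrence P(i) = p·P(i+1) + q·P(i−1) with P(0)=0, P(14)=1 gives P(i) = (1 − r^i)/(1 − r^14).
P(7) = (1 − (3/5)^7) / (1 − (3/5)^14) = 78125/80312 ≈ 0.973.

0.973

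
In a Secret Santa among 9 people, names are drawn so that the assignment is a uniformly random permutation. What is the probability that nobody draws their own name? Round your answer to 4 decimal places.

0.3679

This is the derangement probability: permutations of 9 with no fixed point.
D(9) = 9! · (1 − 1/1! + 1/2! − ··· + (−1)^9/9!) = 133496.
P = 133496/362880 = 16687/45360 ≈ 0.3679.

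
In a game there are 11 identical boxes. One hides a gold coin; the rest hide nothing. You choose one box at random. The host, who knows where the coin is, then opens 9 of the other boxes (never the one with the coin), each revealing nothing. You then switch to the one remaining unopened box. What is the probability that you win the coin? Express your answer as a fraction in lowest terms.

Your original box holds the coin with probability 1/11, so the other 10 collectively hold it with probability 10/11.
The host can always find 9 empty boxes to open, so the reveals don't change that 10/11; it is now spread over the 1 remaining unopened box.
P(win by switching) = (10/11) · (1/1) = 10/11.

10/11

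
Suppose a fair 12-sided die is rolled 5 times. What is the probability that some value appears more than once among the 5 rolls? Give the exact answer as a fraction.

89/144

P(all 5 different) = 12/12 · 11/12 · ··· · 8/12 = 55/144.
P(at least two equal) = 1 − 55/144 = 89/144.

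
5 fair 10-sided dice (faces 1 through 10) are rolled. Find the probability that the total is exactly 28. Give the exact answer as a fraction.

There are 10^5 = 100000 equally likely outcomes.
The number of ordered 5-tuples from {1,…,10} summing to 28 is 6000.
P(sum = 28) = 6000/100000 = 3/50.

3/50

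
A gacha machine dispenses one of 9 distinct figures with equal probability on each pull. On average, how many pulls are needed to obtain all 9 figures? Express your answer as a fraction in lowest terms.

7129/280

After i distinct types are collected, each trial gives a new one with probability (9−i)/9, so the expected wait for the next new type is 9/(9−i).
E = 9/9 + 9/8 + 9/7 + 9/6 + 9/5 + 9/4 + 9/3 + 9/2 + 9/1 = 7129/280.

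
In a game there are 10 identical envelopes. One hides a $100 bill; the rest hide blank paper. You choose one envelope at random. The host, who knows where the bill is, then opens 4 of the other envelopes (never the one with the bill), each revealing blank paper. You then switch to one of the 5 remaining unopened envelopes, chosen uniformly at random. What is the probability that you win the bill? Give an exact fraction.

9/50

Your original envelope holds the bill with probability 1/10, so the other 9 collectively hold it with probability 9/10.
The host can always find 4 empty envelopes to open, so the reveals don't change that 9/10; it is now spread over the 5 remaining unopened envelopes.
P(win by switching) = (9/10) · (1/5) = 9/50.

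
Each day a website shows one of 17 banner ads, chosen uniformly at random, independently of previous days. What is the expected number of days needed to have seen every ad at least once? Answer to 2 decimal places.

58.47

After i distinct types are collected, each trial gives a new one with probability (17−i)/17, so the expected wait for the next new type is 17/(17−i).
E = 17/17 + 17/16 + 17/15 + 17/14 + 17/13 + 17/12 + 17/11 + 17/10 + 17/9 + 17/8 + 17/7 + 17/6 + 17/5 + 17/4 + 17/3 + 17/2 + 17/1 = 42142223/720720 ≈ 58.47.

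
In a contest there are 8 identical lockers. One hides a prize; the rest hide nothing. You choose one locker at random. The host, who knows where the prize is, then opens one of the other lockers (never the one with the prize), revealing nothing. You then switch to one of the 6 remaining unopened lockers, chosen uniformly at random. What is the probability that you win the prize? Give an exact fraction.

7/48

Your original locker holds the prize with probability 1/8, so the other 7 collectively hold it with probability 7/8.
The host can always find an empty locker to open, so this doesn't change that 7/8; it is now spread over the 6 remaining unopened lockers.
P(win by switching) = (7/8) · (1/6) = 7/48.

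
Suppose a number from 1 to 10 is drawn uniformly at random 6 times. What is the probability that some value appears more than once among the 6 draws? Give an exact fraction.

1061/1250

P(all 6 different) = 10/10 · 9/10 · ··· · 5/10 = 189/1250.
P(at least two equal) = 1 − 189/1250 = 1061/1250.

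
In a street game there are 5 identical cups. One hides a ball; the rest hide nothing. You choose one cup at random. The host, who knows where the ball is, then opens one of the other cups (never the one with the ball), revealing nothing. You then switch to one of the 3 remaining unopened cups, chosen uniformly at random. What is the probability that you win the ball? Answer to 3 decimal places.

0.267

Your original cup holds the ball with probability 1/5, so the other 4 collectively hold it with probability 4/5.
The host can always find an empty cup to open, so this doesn't change that 4/5; it is now spread over the 3 remaining unopened cups.
P(win by switching) = (4/5) · (1/3) = 4/15 ≈ 0.267.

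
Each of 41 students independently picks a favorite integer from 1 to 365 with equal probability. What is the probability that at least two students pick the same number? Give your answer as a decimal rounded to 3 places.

0.903

It's easier to compute the probability that all 41 are distinct.
P(all distinct) = 365/365 · 364/365 · ··· · 325/365 ≈ 0.097.
So the probability of at least one match is 1 − 0.097 = 0.903.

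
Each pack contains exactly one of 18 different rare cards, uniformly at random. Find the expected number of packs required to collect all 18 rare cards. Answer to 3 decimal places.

After i distinct types are collected, each trial gives a new one with probability (18−i)/18, so the expected wait for the next new type is 18/(18−i).
E = 18/18 + 18/17 + 18/16 + 18/15 + 18/14 + 18/13 + 18/12 + 18/11 + 18/10 + 18/9 + 18/8 + 18/7 + 18/6 + 18/5 + 18/4 + 18/3 + 18/2 + 18/1 = 42822903/680680 ≈ 62.912.

62.912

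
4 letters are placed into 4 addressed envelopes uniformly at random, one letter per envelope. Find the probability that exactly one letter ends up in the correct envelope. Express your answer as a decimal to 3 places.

Choose which one is fixed: C(4,1) = 4 ways.
The remaining 3 must have no fixed point: D(3) = 2.
P = 4·2/24 = 1/3 ≈ 0.333.

0.333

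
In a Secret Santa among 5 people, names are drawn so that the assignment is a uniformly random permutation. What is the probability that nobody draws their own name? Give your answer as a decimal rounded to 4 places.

This is the derangement probability: permutations of 5 with no fixed point.
D(5) = 5! · (1 − 1/1! + 1/2! − ··· + (−1)^5/5!) = 44.
P = 44/120 = 11/30 ≈ 0.3667.

0.3667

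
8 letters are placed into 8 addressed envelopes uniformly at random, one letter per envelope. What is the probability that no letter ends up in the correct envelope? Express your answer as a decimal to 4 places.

This is the derangement probability: permutations of 8 with no fixed point.
D(8) = 8! · (1 − 1/1! + 1/2! − ··· + (−1)^8/8!) = 14833.
P = 14833/40320 = 2119/5760 ≈ 0.3679.

0.3679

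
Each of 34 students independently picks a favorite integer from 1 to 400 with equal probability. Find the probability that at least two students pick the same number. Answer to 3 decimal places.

It's easier to compute the probability that all 34 are distinct.
P(all distinct) = 400/400 · 399/400 · ··· · 367/400 ≈ 0.236.
So the probability of at least one match is 1 − 0.236 = 0.764.

0.764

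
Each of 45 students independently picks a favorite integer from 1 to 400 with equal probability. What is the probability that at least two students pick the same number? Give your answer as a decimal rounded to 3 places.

0.924

It's easier to compute the probability that all 45 are distinct.
P(all distinct) = 400/400 · 399/400 · ··· · 356/400 ≈ 0.076.
So the probability of at least one match is 1 − 0.076 = 0.924.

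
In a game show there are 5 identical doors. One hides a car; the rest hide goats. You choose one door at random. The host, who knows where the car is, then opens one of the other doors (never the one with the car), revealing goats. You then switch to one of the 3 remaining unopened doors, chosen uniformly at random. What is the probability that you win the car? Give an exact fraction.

Your original door holds the car with probability 1/5, so the other 4 collectively hold it with probability 4/5.
The host can always find an empty door to open, so this doesn't change that 4/5; it is now spread over the 3 remaining unopened doors.
P(win by switching) = (4/5) · (1/3) = 4/15.

4/15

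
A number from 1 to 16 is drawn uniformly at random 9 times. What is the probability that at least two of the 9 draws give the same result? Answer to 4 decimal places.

P(all 9 different) = 16/16 · 15/16 · ··· · 8/16 ≈ 0.0604.
P(at least two equal) = 1 − 0.0604 = 0.9396.

0.9396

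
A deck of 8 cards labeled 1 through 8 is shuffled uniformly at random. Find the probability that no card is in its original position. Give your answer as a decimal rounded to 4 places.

This is the derangement probability: permutations of 8 with no fixed point.
D(8) = 8! · (1 − 1/1! + 1/2! − ··· + (−1)^8/8!) = 14833.
P = 14833/40320 = 2119/5760 ≈ 0.3679.

0.3679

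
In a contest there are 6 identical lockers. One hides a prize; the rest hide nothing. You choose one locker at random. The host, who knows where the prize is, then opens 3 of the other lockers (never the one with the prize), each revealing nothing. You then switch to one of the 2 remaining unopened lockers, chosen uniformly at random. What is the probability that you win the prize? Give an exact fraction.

Your original locker holds the prize with probability 1/6, so the other 5 collectively hold it with probability 5/6.
The host can always find 3 empty lockers to open, so the reveals don't change that 5/6; it is now spread over the 2 remaining unopened lockers.
P(win by switching) = (5/6) · (1/2) = 5/12.

5/12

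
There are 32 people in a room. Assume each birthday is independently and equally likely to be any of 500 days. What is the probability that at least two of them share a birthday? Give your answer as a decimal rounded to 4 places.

0.6371

It's easier to compute the probability that all 32 are distinct.
P(all distinct) = 500/500 · 499/500 · ··· · 469/500 ≈ 0.3629.
So the probability of at least one match is 1 − 0.3629 = 0.6371.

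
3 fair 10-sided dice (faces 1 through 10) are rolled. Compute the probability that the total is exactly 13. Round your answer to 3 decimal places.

0.063

There are 10^3 = 1000 equally likely outcomes.
The number of ordered 3-tuples from {1,…,10} summing to 13 is 63.
P(sum = 13) = 63/1000 ≈ 0.063.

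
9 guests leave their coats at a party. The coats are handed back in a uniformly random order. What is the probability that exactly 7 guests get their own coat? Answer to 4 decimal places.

0.0001

Choose which 7 of the 9 are fixed: C(9,7) = 36 ways.
The remaining 2 must have no fixed point: D(2) = 1.
P = 36·1/362880 = 1/10080 ≈ 0.0001.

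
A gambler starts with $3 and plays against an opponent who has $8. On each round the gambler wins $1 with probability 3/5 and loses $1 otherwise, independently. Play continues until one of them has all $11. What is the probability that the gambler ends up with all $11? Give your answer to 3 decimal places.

Let r = q/p = (2/5)/(3/5) = 2/3. The recurrence P(i) = p·P(i+1) + q·P(i−1) with P(0)=0, P(11)=1 gives P(i) = (1 − r^i)/(1 − r^11).
P(3) = (1 − (2/3)^3) / (1 − (2/3)^11) = 124659/175099 ≈ 0.712.

0.712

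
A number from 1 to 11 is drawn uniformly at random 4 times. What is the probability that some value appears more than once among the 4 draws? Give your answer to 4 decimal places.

0.4591

P(all 4 different) = 11/11 · 10/11 · ··· · 8/11 ≈ 0.5409.
P(at least two equal) = 1 − 0.5409 = 0.4591.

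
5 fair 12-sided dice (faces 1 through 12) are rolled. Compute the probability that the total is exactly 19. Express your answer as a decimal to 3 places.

There are 12^5 = 248832 equally likely outcomes.
The number of ordered 5-tuples from {1,…,12} summing to 19 is 2985.
P(sum = 19) = 2985/248832 = 995/82944 ≈ 0.012.

0.012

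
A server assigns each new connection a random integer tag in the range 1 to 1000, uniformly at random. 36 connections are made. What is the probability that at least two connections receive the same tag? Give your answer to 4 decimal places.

It's easier to compute the probability that all 36 are distinct.
P(all distinct) = 1000/1000 · 999/1000 · ··· · 965/1000 ≈ 0.5286.
So the probability of at least one match is 1 − 0.5286 = 0.4714.

0.4714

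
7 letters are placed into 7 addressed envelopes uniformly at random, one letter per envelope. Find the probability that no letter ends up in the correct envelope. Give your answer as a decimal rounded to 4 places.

This is the derangement probability: permutations of 7 with no fixed point.
D(7) = 7! · (1 − 1/1! + 1/2! − ··· + (−1)^7/7!) = 1854.
P = 1854/5040 = 103/280 ≈ 0.3679.

0.3679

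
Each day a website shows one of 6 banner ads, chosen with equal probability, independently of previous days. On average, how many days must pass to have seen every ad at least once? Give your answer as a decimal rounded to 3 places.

14.700

After i distinct types are collected, each trial gives a new one with probability (6−i)/6, so the expected wait for the next new type is 6/(6−i).
E = 6/6 + 6/5 + 6/4 + 6/3 + 6/2 + 6/1 = 147/10 ≈ 14.700.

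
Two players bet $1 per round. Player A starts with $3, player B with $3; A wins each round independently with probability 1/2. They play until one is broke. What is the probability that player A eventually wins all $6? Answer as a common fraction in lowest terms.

With a fair step, P(i) = ½P(i−1) + ½P(i+1) with P(0)=0, P(6)=1 has the linear solution P(i) = i/6.
P(3) = 3/6 = 1/2.

1/2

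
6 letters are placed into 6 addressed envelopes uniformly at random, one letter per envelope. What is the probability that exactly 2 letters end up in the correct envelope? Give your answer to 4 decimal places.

0.1875

Choose which 2 of the 6 are fixed: C(6,2) = 15 ways.
The remaining 4 must have no fixed point: D(4) = 9.
P = 15·9/720 = 3/16 ≈ 0.1875.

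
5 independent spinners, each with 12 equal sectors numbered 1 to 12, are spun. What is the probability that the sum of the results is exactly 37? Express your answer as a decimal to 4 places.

0.0431

There are 12^5 = 248832 equally likely outcomes.
The number of ordered 5-tuples from {1,…,12} summing to 37 is 10725.
P(sum = 37) = 10725/248832 = 3575/82944 ≈ 0.0431.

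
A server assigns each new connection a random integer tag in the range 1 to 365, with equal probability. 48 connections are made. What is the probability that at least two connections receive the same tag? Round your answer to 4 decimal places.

0.9606

It's easier to compute the probability that all 48 are distinct.
P(all distinct) = 365/365 · 364/365 · ··· · 318/365 ≈ 0.0394.
So the probability of at least one match is 1 − 0.0394 = 0.9606.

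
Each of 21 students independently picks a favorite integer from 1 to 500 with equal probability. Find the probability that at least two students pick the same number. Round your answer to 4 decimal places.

0.3468

It's easier to compute the probability that all 21 are distinct.
P(all distinct) = 500/500 · 499/500 · ··· · 480/500 ≈ 0.6532.
So the probability of at least one match is 1 − 0.6532 = 0.3468.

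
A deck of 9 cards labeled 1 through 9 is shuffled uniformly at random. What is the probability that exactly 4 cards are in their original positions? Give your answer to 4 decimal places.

0.0153

Choose which 4 of the 9 are fixed: C(9,4) = 126 ways.
The remaining 5 must have no fixed point: D(5) = 44.
P = 126·44/362880 = 11/720 ≈ 0.0153.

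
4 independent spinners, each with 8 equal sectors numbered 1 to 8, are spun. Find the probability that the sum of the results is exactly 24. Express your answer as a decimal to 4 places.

There are 8^4 = 4096 equally likely outcomes.
The number of ordered 4-tuples from {1,…,8} summing to 24 is 161.
P(sum = 24) = 161/4096 ≈ 0.0393.

0.0393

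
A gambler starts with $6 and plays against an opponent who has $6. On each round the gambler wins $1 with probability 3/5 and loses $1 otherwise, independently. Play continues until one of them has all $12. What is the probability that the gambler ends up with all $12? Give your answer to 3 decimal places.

0.919

Let r = q/p = (2/5)/(3/5) = 2/3. The recurrence P(i) = p·P(i+1) + q·P(i−1) with P(0)=0, P(12)=1 gives P(i) = (1 − r^i)/(1 − r^12).
P(6) = (1 − (2/3)^6) / (1 − (2/3)^12) = 729/793 ≈ 0.919.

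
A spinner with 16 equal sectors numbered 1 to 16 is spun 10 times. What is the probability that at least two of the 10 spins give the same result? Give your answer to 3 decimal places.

0.974

P(all 10 different) = 16/16 · 15/16 · ··· · 7/16 ≈ 0.026.
P(at least two equal) = 1 − 0.026 = 0.974.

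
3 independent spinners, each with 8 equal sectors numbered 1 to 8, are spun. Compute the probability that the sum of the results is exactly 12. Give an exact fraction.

23/256

There are 8^3 = 512 equally likely outcomes.
The number of ordered 3-tuples from {1,…,8} summing to 12 is 46.
P(sum = 12) = 46/512 = 23/256.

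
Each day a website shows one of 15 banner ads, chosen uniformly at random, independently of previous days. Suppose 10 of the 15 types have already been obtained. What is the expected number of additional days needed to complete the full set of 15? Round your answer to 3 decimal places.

Starting from 10 distinct types, each trial gives a new one with probability (15−i)/15 when i types are held, so the wait for the next new type is 15/(15−i).
E = 15/5 + 15/4 + 15/3 + 15/2 + 15/1 = 137/4 ≈ 34.250.

34.250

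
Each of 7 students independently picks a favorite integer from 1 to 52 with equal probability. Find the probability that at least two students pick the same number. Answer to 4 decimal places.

It's easier to compute the probability that all 7 are distinct.
P(all distinct) = 52/52 · 51/52 · ··· · 46/52 ≈ 0.6559.
So the probability of at least one match is 1 − 0.6559 = 0.3441.

0.3441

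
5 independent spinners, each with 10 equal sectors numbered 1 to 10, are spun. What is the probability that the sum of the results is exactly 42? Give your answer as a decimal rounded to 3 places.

0.005

There are 10^5 = 100000 equally likely outcomes.
The number of ordered 5-tuples from {1,…,10} summing to 42 is 495.
P(sum = 42) = 495/100000 = 99/20000 ≈ 0.005.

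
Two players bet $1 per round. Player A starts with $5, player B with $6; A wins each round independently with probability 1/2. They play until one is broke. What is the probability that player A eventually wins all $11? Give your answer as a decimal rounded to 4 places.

0.4545

With a fair step, P(i) = ½P(i−1) + ½P(i+1) with P(0)=0, P(11)=1 has the linear solution P(i) = i/11.
P(5) = 5/11 ≈ 0.4545.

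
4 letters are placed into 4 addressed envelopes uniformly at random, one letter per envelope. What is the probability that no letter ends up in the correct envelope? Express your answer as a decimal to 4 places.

0.3750

This is the derangement probability: permutations of 4 with no fixed point.
D(4) = 4! · (1 − 1/1! + 1/2! − ··· + (−1)^4/4!) = 9.
P = 9/24 = 3/8 ≈ 0.3750.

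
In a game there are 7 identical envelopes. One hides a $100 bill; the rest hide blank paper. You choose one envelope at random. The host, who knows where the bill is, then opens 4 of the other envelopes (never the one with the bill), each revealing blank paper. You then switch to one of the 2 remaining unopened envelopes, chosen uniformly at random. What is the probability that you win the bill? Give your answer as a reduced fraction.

3/7

Your original envelope holds the bill with probability 1/7, so the other 6 collectively hold it with probability 6/7.
The host can always find 4 empty envelopes to open, so the reveals don't change that 6/7; it is now spread over the 2 remaining unopened envelopes.
P(win by switching) = (6/7) · (1/2) = 3/7.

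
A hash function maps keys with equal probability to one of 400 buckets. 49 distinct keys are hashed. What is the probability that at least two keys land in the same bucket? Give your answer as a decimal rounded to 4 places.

0.9534

It's easier to compute the probability that all 49 are distinct.
P(all distinct) = 400/400 · 399/400 · ··· · 352/400 ≈ 0.0466.
So the probability of at least one match is 1 − 0.0466 = 0.9534.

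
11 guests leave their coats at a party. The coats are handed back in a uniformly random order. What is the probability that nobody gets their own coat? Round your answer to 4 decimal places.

This is the derangement probability: permutations of 11 with no fixed point.
D(11) = 11! · (1 − 1/1! + 1/2! − ··· + (−1)^11/11!) = 14684570.
P = 14684570/39916800 = 1468457/3991680 ≈ 0.3679.

0.3679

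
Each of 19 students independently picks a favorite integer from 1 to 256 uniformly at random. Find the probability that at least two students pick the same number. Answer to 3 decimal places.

0.496

It's easier to compute the probability that all 19 are distinct.
P(all distinct) = 256/256 · 255/256 · ··· · 238/256 ≈ 0.504.
So the probability of at least one match is 1 − 0.504 = 0.496.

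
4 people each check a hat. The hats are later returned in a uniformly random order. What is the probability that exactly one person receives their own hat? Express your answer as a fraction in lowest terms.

1/3

Choose which one is fixed: C(4,1) = 4 ways.
The remaining 3 must have no fixed point: D(3) = 2.
P = 4·2/24 = 1/3.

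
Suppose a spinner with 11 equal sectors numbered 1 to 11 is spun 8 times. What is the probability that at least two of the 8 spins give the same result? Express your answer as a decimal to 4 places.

0.9690

P(all 8 different) = 11/11 · 10/11 · ··· · 4/11 ≈ 0.0310.
P(at least two equal) = 1 − 0.0310 = 0.9690.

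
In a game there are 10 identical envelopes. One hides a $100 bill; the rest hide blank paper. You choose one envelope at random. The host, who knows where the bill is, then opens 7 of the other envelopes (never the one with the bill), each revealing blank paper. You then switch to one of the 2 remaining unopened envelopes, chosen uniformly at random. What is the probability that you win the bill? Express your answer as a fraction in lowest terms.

9/20

Your original envelope holds the bill with probability 1/10, so the other 9 collectively hold it with probability 9/10.
The host can always find 7 empty envelopes to open, so the reveals don't change that 9/10; it is now spread over the 2 remaining unopened envelopes.
P(win by switching) = (9/10) · (1/2) = 9/20.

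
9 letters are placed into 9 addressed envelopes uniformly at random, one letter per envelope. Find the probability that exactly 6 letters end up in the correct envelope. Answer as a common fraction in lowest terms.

1/2160

Choose which 6 of the 9 are fixed: C(9,6) = 84 ways.
The remaining 3 must have no fixed point: D(3) = 2.
P = 84·2/362880 = 1/2160.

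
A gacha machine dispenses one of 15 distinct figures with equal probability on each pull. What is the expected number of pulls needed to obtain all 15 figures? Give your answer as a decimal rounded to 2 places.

After i distinct types are collected, each trial gives a new one with probability (15−i)/15, so the expected wait for the next new type is 15/(15−i).
E = 15/15 + 15/14 + 15/13 + 15/12 + 15/11 + 15/10 + 15/9 + 15/8 + 15/7 + 15/6 + 15/5 + 15/4 + 15/3 + 15/2 + 15/1 = 1195757/24024 ≈ 49.77.

49.77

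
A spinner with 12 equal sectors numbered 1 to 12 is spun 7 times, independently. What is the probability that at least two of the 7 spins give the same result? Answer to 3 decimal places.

P(all 7 different) = 12/12 · 11/12 · ··· · 6/12 ≈ 0.111.
P(at least two equal) = 1 − 0.111 = 0.889.

0.889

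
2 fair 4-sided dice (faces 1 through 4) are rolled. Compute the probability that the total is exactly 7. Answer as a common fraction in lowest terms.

1/8

There are 4^2 = 16 equally likely outcomes.
The number of ordered 2-tuples from {1,…,4} summing to 7 is 2.
P(sum = 7) = 2/16 = 1/8.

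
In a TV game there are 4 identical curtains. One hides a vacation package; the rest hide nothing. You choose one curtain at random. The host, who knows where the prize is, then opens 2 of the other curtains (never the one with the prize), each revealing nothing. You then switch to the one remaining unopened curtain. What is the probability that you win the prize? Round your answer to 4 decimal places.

Your original curtain holds the prize with probability 1/4, so the other 3 collectively hold it with probability 3/4.
The host can always find 2 empty curtains to open, so the reveals don't change that 3/4; it is now spread over the 1 remaining unopened curtain.
P(win by switching) = (3/4) · (1/1) = 3/4 ≈ 0.7500.

0.7500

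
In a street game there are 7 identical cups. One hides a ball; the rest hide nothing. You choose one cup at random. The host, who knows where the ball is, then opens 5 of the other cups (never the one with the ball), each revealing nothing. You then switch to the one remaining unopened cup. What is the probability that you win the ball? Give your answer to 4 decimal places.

0.8571

Your original cup holds the ball with probability 1/7, so the other 6 collectively hold it with probability 6/7.
The host can always find 5 empty cups to open, so the reveals don't change that 6/7; it is now spread over the 1 remaining unopened cup.
P(win by switching) = (6/7) · (1/1) = 6/7 ≈ 0.8571.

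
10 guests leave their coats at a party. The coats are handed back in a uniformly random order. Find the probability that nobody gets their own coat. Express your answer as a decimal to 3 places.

This is the derangement probability: permutations of 10 with no fixed point.
D(10) = 10! · (1 − 1/1! + 1/2! − ··· + (−1)^10/10!) = 1334961.
P = 1334961/3628800 = 16481/44800 ≈ 0.368.

0.368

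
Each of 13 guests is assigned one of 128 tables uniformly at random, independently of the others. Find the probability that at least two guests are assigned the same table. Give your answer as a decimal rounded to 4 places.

It's easier to compute the probability that all 13 are distinct.
P(all distinct) = 128/128 · 127/128 · ··· · 116/128 ≈ 0.5325.
So the probability of at least one match is 1 − 0.5325 = 0.4675.

0.4675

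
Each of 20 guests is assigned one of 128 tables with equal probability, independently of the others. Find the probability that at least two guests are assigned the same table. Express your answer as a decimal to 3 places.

0.791

It's easier to compute the probability that all 20 are distinct.
P(all distinct) = 128/128 · 127/128 · ··· · 109/128 ≈ 0.209.
So the probability of at least one match is 1 − 0.209 = 0.791.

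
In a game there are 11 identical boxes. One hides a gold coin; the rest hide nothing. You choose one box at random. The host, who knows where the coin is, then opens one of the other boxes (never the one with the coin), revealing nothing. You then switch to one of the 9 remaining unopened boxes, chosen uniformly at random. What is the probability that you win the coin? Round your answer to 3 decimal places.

0.101

Your original box holds the coin with probability 1/11, so the other 10 collectively hold it with probability 10/11.
The host can always find an empty box to open, so this doesn't change that 10/11; it is now spread over the 9 remaining unopened boxes.
P(win by switching) = (10/11) · (1/9) = 10/99 ≈ 0.101.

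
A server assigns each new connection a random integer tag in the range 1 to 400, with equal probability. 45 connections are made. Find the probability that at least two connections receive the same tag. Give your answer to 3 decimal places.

It's easier to compute the probability that all 45 are distinct.
P(all distinct) = 400/400 · 399/400 · ··· · 356/400 ≈ 0.076.
So the probability of at least one match is 1 − 0.076 = 0.924.

0.924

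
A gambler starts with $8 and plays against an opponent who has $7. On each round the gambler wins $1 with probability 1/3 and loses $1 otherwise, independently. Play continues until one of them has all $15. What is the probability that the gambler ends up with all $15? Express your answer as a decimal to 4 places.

Let r = q/p = (2/3)/(1/3) = 2. The recurrence P(i) = p·P(i+1) + q·P(i−1) with P(0)=0, P(15)=1 gives P(i) = (1 − r^i)/(1 − r^15).
P(8) = (1 − (2)^8) / (1 − (2)^15) = 255/32767 ≈ 0.0078.

0.0078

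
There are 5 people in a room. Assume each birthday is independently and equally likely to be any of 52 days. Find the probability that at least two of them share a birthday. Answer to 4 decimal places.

It's easier to compute the probability that all 5 are distinct.
P(all distinct) = 52/52 · 51/52 · ··· · 48/52 ≈ 0.8203.
So the probability of at least one match is 1 − 0.8203 = 0.1797.

0.1797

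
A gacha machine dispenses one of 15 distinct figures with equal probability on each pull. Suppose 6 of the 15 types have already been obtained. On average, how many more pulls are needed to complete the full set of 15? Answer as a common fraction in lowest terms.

Starting from 6 distinct types, each trial gives a new one with probability (15−i)/15 when i types are held, so the wait for the next new type is 15/(15−i).
E = 15/9 + 15/8 + 15/7 + 15/6 + 15/5 + 15/4 + 15/3 + 15/2 + 15/1 = 7129/168.

7129/168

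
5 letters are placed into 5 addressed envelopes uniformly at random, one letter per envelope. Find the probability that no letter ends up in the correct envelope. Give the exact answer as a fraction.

11/30

This is the derangement probability: permutations of 5 with no fixed point.
D(5) = 5! · (1 − 1/1! + 1/2! − ··· + (−1)^5/5!) = 44.
P = 44/120 = 11/30.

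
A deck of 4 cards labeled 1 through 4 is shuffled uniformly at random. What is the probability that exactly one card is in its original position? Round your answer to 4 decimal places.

Choose which one is fixed: C(4,1) = 4 ways.
The remaining 3 must have no fixed point: D(3) = 2.
P = 4·2/24 = 1/3 ≈ 0.3333.

0.3333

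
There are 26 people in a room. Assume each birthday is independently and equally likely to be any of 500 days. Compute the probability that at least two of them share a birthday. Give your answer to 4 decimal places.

0.4838

It's easier to compute the probability that all 26 are distinct.
P(all distinct) = 500/500 · 499/500 · ··· · 475/500 ≈ 0.5162.
So the probability of at least one match is 1 − 0.5162 = 0.4838.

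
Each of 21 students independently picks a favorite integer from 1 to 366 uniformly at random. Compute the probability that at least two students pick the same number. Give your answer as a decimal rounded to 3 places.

0.443

It's easier to compute the probability that all 21 are distinct.
P(all distinct) = 366/366 · 365/366 · ··· · 346/366 ≈ 0.557.
So the probability of at least one match is 1 − 0.557 = 0.443.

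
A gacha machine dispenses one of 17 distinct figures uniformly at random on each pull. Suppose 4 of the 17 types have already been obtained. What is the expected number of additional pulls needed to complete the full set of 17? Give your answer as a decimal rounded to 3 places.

Starting from 4 distinct types, each trial gives a new one with probability (17−i)/17 when i types are held, so the wait for the next new type is 17/(17−i).
E = 17/13 + 17/12 + 17/11 + 17/10 + 17/9 + 17/8 + 17/7 + 17/6 + 17/5 + 17/4 + 17/3 + 17/2 + 17/1 = 19481881/360360 ≈ 54.062.

54.062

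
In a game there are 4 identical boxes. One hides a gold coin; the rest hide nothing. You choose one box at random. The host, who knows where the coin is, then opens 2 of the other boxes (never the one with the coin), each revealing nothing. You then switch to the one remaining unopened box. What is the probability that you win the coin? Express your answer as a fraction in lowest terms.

Your original box holds the coin with probability 1/4, so the other 3 collectively hold it with probability 3/4.
The host can always find 2 empty boxes to open, so the reveals don't change that 3/4; it is now spread over the 1 remaining unopened box.
P(win by switching) = (3/4) · (1/1) = 3/4.

3/4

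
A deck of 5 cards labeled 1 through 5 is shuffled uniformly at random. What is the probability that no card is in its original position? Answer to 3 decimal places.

0.367

This is the derangement probability: permutations of 5 with no fixed point.
D(5) = 5! · (1 − 1/1! + 1/2! − ··· + (−1)^5/5!) = 44.
P = 44/120 = 11/30 ≈ 0.367.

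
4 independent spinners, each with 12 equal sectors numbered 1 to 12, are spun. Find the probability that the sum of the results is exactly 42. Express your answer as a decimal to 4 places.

There are 12^4 = 20736 equally likely outcomes.
The number of ordered 4-tuples from {1,…,12} summing to 42 is 84.
P(sum = 42) = 84/20736 = 7/1728 ≈ 0.0041.

0.0041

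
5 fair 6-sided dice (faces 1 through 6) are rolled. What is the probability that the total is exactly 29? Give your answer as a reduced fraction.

There are 6^5 = 7776 equally likely outcomes.
The number of ordered 5-tuples from {1,…,6} summing to 29 is 5.
P(sum = 29) = 5/7776.

5/7776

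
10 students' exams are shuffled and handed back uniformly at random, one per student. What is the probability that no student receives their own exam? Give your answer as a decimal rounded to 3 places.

This is the derangement probability: permutations of 10 with no fixed point.
D(10) = 10! · (1 − 1/1! + 1/2! − ··· + (−1)^10/10!) = 1334961.
P = 1334961/3628800 = 16481/44800 ≈ 0.368.

0.368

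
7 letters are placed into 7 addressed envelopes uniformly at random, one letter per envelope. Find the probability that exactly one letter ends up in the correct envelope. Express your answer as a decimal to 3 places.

0.368

Choose which one is fixed: C(7,1) = 7 ways.
The remaining 6 must have no fixed point: D(6) = 265.
P = 7·265/5040 = 53/144 ≈ 0.368.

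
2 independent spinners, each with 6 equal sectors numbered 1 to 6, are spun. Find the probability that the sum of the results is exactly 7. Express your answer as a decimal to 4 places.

0.1667

There are 6^2 = 36 equally likely outcomes.
The number of ordered 2-tuples from {1,…,6} summing to 7 is 6.
P(sum = 7) = 6/36 = 1/6 ≈ 0.1667.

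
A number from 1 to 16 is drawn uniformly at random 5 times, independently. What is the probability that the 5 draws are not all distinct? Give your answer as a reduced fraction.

4097/8192

P(all 5 different) = 16/16 · 15/16 · ··· · 12/16 = 4095/8192.
P(at least two equal) = 1 − 4095/8192 = 4097/8192.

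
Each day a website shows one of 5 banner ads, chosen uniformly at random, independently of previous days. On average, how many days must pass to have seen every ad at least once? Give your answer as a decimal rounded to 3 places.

11.417

After i distinct types are collected, each trial gives a new one with probability (5−i)/5, so the expected wait for the next new type is 5/(5−i).
E = 5/5 + 5/4 + 5/3 + 5/2 + 5/1 = 137/12 ≈ 11.417.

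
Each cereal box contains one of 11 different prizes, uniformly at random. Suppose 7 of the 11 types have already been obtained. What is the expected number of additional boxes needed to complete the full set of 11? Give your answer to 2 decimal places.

Starting from 7 distinct types, each trial gives a new one with probability (11−i)/11 when i types are held, so the wait for the next new type is 11/(11−i).
E = 11/4 + 11/3 + 11/2 + 11/1 = 275/12 ≈ 22.92.

22.92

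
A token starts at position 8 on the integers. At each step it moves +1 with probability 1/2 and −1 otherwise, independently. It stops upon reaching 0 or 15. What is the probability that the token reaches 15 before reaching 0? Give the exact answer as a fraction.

With a fair step, P(i) = ½P(i−1) + ½P(i+1) with P(0)=0, P(15)=1 has the linear solution P(i) = i/15.
P(8) = 8/15.

8/15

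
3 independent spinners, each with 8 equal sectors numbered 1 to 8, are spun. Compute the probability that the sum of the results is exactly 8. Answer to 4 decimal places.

There are 8^3 = 512 equally likely outcomes.
The number of ordered 3-tuples from {1,…,8} summing to 8 is 21.
P(sum = 8) = 21/512 ≈ 0.0410.

0.0410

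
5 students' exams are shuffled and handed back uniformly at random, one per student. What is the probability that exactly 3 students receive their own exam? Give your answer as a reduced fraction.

Choose which 3 of the 5 are fixed: C(5,3) = 10 ways.
The remaining 2 must have no fixed point: D(2) = 1.
P = 10·1/120 = 1/12.

1/12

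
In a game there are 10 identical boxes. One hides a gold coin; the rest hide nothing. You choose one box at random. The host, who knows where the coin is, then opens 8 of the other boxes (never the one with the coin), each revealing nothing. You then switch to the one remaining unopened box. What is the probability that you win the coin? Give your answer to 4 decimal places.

0.9000

Your original box holds the coin with probability 1/10, so the other 9 collectively hold it with probability 9/10.
The host can always find 8 empty boxes to open, so the reveals don't change that 9/10; it is now spread over the 1 remaining unopened box.
P(win by switching) = (9/10) · (1/1) = 9/10 ≈ 0.9000.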